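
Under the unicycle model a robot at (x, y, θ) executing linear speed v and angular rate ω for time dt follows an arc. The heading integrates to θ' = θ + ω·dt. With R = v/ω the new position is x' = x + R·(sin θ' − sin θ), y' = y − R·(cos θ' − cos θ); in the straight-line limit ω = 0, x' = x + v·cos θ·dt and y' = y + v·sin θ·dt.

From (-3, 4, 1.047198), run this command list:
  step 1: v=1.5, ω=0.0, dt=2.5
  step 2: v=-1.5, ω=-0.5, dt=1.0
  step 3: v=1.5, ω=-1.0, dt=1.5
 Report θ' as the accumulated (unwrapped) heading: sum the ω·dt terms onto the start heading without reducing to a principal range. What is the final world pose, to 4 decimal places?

(-0.1592, 5.7738, -0.9528)

step 1: θ'=1.0472 (straight) → pose (-1.1250, 7.2476, 1.0472)
step 2: θ'=0.5472 (R=3.0000) → pose (-2.1622, 6.1856, 0.5472)
step 3: θ'=-0.9528 (R=-1.5000) → pose (-0.1592, 5.7738, -0.9528)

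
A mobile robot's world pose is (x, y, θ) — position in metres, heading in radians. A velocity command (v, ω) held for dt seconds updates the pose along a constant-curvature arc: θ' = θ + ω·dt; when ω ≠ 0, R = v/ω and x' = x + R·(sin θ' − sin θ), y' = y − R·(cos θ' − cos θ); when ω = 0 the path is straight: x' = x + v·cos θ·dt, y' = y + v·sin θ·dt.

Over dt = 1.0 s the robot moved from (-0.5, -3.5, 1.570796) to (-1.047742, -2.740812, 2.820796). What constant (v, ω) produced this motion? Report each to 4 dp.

v = 1.0000, ω = 1.2500

Δθ = 2.820796 − 1.570796 = 1.250000
ω = Δθ/dt = 1.250000/1.0 = 1.2500
R = −Δy/(cos θ' − cos θ) = 0.8000
v = R·ω = 0.8000·1.2500 = 1.0000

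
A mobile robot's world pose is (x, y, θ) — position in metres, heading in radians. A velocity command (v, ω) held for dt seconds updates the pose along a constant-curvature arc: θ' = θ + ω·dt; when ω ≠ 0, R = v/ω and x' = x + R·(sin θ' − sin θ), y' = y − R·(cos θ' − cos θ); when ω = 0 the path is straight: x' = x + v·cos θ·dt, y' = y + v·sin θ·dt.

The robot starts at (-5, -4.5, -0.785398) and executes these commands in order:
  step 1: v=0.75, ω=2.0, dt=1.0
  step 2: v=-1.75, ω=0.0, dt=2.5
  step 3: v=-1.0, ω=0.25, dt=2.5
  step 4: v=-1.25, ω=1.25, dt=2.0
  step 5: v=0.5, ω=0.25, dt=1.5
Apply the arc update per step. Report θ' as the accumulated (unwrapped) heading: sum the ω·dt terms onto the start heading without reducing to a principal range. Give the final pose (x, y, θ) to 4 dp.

(-4.2584, -11.7546, 4.7146)

step 1: θ'=1.2146 (R=0.3750) → pose (-4.3834, -4.3656, 1.2146)
step 2: θ'=1.2146 (straight) → pose (-5.9090, -8.4660, 1.2146)
step 3: θ'=1.8396 (R=-4.0000) → pose (-6.0164, -10.9231, 1.8396)
step 4: θ'=4.3396 (R=-1.0000) → pose (-4.1210, -11.0218, 4.3396)
step 5: θ'=4.7146 (R=2.0000) → pose (-4.2584, -11.7546, 4.7146)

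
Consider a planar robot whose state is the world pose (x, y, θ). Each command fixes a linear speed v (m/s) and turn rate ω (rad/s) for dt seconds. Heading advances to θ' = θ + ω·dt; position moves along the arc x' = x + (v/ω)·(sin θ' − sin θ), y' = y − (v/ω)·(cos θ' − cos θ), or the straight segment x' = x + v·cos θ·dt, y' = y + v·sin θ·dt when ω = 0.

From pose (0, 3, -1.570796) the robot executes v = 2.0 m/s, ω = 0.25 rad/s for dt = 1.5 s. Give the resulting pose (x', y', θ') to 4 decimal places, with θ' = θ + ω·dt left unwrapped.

(0.5559, 0.0698, -1.1958)

θ' = -1.5708 + 0.25·1.5 = -1.1958
R = v/ω = 2.0/0.25 = 8.0000
x' = 0 + 8.0000·(sin -1.1958 − sin -1.5708) = 0.5559
y' = 3 − 8.0000·(cos -1.1958 − cos -1.5708) = 0.0698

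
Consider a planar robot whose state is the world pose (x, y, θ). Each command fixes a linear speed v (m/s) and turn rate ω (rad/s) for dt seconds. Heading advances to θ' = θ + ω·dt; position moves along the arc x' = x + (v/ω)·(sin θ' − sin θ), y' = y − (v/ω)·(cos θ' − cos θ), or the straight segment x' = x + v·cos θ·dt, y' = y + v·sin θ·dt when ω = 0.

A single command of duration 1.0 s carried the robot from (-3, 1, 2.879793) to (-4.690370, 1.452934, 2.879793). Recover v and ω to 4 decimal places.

v = 1.7500, ω = 0.0000

Δθ = 2.879793 − 2.879793 = 0.000000
ω = Δθ/dt = 0.000000/1.0 = 0.0000
ω = 0 → v = (Δx·cos θ + Δy·sin θ)/dt = 1.7500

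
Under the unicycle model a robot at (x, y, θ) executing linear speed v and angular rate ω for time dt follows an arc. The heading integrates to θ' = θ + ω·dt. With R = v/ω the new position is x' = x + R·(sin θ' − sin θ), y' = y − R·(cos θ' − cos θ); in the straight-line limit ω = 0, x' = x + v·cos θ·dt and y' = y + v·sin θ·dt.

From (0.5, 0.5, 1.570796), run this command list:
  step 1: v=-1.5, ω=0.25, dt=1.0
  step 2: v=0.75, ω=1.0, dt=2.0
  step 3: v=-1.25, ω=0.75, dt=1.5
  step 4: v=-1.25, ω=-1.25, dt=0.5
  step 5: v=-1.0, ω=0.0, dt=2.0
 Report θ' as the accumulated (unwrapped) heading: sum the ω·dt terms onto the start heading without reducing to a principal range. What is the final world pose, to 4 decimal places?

(0.8751, 3.5574, 4.3208)

step 1: θ'=1.8208 (R=-6.0000) → pose (0.6865, -0.9844, 1.8208)
step 2: θ'=3.8208 (R=0.7500) → pose (-0.5113, -0.5864, 3.8208)
step 3: θ'=4.9458 (R=-1.6667) → pose (0.0632, 1.0959, 4.9458)
step 4: θ'=4.3208 (R=1.0000) → pose (0.1118, 1.7088, 4.3208)
step 5: θ'=4.3208 (straight) → pose (0.8751, 3.5574, 4.3208)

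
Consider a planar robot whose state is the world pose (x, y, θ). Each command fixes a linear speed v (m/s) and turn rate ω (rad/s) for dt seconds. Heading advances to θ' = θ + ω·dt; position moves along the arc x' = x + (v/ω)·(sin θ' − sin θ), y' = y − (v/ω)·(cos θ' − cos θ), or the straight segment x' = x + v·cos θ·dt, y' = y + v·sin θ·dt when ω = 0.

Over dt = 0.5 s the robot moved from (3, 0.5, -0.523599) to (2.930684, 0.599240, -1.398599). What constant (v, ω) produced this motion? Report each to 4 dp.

Δθ = -1.398599 − -0.523599 = -0.875000
ω = Δθ/dt = -0.875000/0.5 = -1.7500
R = −Δy/(cos θ' − cos θ) = 0.1429
v = R·ω = 0.1429·-1.7500 = -0.2500

v = -0.2500, ω = -1.7500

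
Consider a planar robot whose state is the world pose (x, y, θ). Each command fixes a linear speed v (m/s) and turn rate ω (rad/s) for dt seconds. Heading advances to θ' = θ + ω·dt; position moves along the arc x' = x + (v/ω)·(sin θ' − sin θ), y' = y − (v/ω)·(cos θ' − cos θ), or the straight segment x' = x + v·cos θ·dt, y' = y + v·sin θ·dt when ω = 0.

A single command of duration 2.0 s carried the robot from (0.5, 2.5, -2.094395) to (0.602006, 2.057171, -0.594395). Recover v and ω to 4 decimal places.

Δθ = -0.594395 − -2.094395 = 1.500000
ω = Δθ/dt = 1.500000/2.0 = 0.7500
R = −Δy/(cos θ' − cos θ) = 0.3333
v = R·ω = 0.3333·0.7500 = 0.2500

v = 0.2500, ω = 0.7500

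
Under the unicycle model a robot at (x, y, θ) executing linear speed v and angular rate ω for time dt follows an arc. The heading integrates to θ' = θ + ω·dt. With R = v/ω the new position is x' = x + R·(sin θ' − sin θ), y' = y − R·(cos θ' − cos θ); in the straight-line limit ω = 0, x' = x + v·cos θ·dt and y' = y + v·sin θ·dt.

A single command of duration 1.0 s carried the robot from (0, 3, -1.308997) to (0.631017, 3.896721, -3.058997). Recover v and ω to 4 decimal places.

Δθ = -3.058997 − -1.308997 = -1.750000
ω = Δθ/dt = -1.750000/1.0 = -1.7500
R = −Δy/(cos θ' − cos θ) = 0.7143
v = R·ω = 0.7143·-1.7500 = -1.2500

v = -1.2500, ω = -1.7500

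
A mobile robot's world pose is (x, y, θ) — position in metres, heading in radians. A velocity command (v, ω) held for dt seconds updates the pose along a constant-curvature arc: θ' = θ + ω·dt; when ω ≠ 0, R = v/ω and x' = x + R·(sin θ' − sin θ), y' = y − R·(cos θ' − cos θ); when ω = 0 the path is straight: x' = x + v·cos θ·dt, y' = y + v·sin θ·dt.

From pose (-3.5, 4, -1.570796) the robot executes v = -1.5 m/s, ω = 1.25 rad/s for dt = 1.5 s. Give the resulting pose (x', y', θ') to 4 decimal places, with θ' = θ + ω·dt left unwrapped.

(-5.0594, 5.1449, 0.3042)

θ' = -1.5708 + 1.25·1.5 = 0.3042
R = v/ω = -1.5/1.25 = -1.2000
x' = -3.5 + -1.2000·(sin 0.3042 − sin -1.5708) = -5.0594
y' = 4 − -1.2000·(cos 0.3042 − cos -1.5708) = 5.1449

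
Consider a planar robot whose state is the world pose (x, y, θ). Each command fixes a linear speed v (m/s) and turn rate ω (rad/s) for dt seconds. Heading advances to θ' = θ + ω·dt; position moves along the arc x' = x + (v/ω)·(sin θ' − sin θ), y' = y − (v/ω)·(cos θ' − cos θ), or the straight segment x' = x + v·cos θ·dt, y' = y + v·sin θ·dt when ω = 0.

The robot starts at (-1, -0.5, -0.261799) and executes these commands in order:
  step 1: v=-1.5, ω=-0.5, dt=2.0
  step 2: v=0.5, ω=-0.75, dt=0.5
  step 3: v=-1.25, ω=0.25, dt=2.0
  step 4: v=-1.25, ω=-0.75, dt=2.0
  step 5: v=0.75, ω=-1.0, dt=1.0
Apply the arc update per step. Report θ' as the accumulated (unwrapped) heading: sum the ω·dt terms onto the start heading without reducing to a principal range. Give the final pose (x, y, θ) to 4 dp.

(-3.5170, 5.8272, -3.6368)

step 1: θ'=-1.2618 (R=3.0000) → pose (-3.0815, 1.4855, -1.2618)
step 2: θ'=-1.6368 (R=-0.6667) → pose (-3.0513, 1.2388, -1.6368)
step 3: θ'=-1.1368 (R=-5.0000) → pose (-3.5040, 3.6710, -1.1368)
step 4: θ'=-2.6368 (R=1.6667) → pose (-2.7979, 5.8307, -2.6368)
step 5: θ'=-3.6368 (R=-0.7500) → pose (-3.5170, 5.8272, -3.6368)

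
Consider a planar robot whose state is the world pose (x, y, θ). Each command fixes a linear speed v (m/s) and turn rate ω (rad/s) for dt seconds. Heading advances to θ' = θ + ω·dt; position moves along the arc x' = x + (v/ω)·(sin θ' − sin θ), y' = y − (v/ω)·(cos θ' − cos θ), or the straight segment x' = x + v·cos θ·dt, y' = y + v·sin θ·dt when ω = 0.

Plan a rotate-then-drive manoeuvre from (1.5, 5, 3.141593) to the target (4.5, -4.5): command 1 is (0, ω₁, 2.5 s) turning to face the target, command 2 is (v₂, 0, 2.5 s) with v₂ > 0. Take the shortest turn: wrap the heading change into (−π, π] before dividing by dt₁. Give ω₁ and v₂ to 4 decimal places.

ω₁ = 0.7507, v₂ = 3.9850

heading to target = atan2(-4.5−5, 4.5−1.5) = -1.2649
Δθ = wrap(-1.2649 − 3.1416) = 1.8767; ω₁ = Δθ/dt₁ = 0.7507
distance = √((4.5−1.5)² + (-4.5−5)²) = 9.9624; v₂ = distance/dt₂ = 3.9850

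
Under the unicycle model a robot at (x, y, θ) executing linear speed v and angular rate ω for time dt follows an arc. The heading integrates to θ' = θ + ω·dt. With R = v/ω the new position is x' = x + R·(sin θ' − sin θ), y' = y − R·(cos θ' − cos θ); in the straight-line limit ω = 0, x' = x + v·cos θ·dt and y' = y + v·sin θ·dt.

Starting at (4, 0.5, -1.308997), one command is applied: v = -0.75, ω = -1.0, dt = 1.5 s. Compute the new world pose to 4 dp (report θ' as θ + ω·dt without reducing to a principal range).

θ' = -1.3090 + -1.0·1.5 = -2.8090
R = v/ω = -0.75/-1.0 = 0.7500
x' = 4 + 0.7500·(sin -2.8090 − sin -1.3090) = 4.4796
y' = 0.5 − 0.7500·(cos -2.8090 − cos -1.3090) = 1.4030

(4.4796, 1.4030, -2.8090)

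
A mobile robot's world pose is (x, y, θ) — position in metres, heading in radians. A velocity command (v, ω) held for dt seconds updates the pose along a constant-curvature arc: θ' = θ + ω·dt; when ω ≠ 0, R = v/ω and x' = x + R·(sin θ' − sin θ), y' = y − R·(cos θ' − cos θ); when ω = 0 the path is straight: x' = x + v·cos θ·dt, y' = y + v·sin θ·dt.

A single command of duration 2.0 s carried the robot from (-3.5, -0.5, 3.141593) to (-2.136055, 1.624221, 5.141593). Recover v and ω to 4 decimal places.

Δθ = 5.141593 − 3.141593 = 2.000000
ω = Δθ/dt = 2.000000/2.0 = 1.0000
R = −Δy/(cos θ' − cos θ) = -1.5000
v = R·ω = -1.5000·1.0000 = -1.5000

v = -1.5000, ω = 1.0000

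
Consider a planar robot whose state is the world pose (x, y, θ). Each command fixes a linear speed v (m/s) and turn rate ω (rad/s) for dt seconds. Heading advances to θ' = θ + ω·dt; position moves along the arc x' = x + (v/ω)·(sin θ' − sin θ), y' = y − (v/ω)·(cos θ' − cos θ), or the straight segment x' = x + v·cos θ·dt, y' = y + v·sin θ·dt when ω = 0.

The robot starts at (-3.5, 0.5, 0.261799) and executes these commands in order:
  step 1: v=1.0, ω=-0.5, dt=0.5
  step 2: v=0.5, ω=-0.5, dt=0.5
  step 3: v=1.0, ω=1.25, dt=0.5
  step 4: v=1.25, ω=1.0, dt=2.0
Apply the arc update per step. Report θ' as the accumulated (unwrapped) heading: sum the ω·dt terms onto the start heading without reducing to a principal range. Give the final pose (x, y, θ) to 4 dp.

(-1.8828, 2.6445, 2.3868)

step 1: θ'=0.0118 (R=-2.0000) → pose (-3.0060, 0.5680, 0.0118)
step 2: θ'=-0.2382 (R=-1.0000) → pose (-2.7582, 0.5398, -0.2382)
step 3: θ'=0.3868 (R=0.8000) → pose (-2.2677, 0.5764, 0.3868)
step 4: θ'=2.3868 (R=1.2500) → pose (-1.8828, 2.6445, 2.3868)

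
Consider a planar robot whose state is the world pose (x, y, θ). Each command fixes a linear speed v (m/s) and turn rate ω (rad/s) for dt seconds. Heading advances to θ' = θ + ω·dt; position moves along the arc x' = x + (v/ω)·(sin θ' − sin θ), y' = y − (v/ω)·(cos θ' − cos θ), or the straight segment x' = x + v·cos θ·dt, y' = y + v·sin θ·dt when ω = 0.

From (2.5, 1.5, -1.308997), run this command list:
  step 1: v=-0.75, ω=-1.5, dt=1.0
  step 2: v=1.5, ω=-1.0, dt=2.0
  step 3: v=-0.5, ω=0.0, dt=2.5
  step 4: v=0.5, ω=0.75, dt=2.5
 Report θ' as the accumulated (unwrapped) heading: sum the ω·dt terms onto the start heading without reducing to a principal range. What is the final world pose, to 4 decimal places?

step 1: θ'=-2.8090 (R=0.5000) → pose (2.8197, 2.1020, -2.8090)
step 2: θ'=-4.8090 (R=-1.5000) → pose (0.8370, 3.6645, -4.8090)
step 3: θ'=-4.8090 (straight) → pose (0.7164, 2.4203, -4.8090)
step 4: θ'=-2.9340 (R=0.6667) → pose (-0.0846, 3.1370, -2.9340)

(-0.0846, 3.1370, -2.9340)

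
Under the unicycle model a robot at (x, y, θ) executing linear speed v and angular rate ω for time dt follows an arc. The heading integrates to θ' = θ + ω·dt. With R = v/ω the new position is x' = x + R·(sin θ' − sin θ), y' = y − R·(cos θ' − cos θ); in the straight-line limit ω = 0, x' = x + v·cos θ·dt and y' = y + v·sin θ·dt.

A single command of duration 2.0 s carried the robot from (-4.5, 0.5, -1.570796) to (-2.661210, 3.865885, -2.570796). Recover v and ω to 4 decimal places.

Δθ = -2.570796 − -1.570796 = -1.000000
ω = Δθ/dt = -1.000000/2.0 = -0.5000
R = −Δy/(cos θ' − cos θ) = 4.0000
v = R·ω = 4.0000·-0.5000 = -2.0000

v = -2.0000, ω = -0.5000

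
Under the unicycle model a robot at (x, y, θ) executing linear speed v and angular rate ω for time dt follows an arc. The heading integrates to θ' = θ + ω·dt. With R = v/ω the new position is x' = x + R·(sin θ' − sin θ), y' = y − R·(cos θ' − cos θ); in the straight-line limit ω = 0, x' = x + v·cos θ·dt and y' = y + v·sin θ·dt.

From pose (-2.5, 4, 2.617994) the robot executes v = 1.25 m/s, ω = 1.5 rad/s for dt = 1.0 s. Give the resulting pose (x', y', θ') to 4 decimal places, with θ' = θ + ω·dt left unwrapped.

(-3.6071, 3.7450, 4.1180)

θ' = 2.6180 + 1.5·1.0 = 4.1180
R = v/ω = 1.25/1.5 = 0.8333
x' = -2.5 + 0.8333·(sin 4.1180 − sin 2.6180) = -3.6071
y' = 4 − 0.8333·(cos 4.1180 − cos 2.6180) = 3.7450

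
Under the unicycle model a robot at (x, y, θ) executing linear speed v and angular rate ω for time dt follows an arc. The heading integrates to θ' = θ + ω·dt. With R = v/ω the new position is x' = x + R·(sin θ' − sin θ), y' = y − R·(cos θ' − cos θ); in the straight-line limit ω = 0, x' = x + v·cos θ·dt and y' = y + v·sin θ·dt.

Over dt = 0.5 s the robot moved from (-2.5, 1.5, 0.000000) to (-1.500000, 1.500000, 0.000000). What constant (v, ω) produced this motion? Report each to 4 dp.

Δθ = 0.000000 − 0.000000 = 0.000000
ω = Δθ/dt = 0.000000/0.5 = 0.0000
ω = 0 → v = (Δx·cos θ + Δy·sin θ)/dt = 2.0000

v = 2.0000, ω = 0.0000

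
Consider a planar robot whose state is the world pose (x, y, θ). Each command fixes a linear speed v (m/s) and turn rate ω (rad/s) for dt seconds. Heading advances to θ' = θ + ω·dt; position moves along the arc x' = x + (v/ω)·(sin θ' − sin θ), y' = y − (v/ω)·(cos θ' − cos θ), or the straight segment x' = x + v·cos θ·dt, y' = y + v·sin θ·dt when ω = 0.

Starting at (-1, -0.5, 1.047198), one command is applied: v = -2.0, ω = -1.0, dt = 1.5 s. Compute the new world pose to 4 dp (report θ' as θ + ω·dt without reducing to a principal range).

θ' = 1.0472 + -1.0·1.5 = -0.4528
R = v/ω = -2.0/-1.0 = 2.0000
x' = -1 + 2.0000·(sin -0.4528 − sin 1.0472) = -3.6070
y' = -0.5 − 2.0000·(cos -0.4528 − cos 1.0472) = -1.2985

(-3.6070, -1.2985, -0.4528)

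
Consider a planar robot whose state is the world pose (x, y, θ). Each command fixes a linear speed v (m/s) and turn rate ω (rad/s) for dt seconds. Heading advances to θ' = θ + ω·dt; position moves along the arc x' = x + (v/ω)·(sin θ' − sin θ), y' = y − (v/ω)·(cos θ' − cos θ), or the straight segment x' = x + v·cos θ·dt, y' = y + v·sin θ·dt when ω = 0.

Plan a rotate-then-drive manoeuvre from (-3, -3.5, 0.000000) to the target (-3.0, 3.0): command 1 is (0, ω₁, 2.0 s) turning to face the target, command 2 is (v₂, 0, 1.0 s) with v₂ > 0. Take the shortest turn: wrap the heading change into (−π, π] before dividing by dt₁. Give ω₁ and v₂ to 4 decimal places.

ω₁ = 0.7854, v₂ = 6.5000

heading to target = atan2(3−-3.5, -3−-3) = 1.5708
Δθ = wrap(1.5708 − 0.0000) = 1.5708; ω₁ = Δθ/dt₁ = 0.7854
distance = √((-3−-3)² + (3−-3.5)²) = 6.5000; v₂ = distance/dt₂ = 6.5000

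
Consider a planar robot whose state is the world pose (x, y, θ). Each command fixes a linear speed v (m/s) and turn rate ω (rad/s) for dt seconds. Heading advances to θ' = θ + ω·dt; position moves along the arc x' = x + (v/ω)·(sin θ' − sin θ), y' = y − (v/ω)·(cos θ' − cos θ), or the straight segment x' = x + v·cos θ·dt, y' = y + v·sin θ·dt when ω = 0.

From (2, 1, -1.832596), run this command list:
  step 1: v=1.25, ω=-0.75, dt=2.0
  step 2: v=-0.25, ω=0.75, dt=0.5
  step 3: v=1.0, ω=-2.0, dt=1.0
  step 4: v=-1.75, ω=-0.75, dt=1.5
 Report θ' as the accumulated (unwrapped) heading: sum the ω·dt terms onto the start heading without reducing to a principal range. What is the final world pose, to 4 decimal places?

(-2.1772, -1.3126, -6.0826)

step 1: θ'=-3.3326 (R=-1.6667) → pose (0.0737, -0.2050, -3.3326)
step 2: θ'=-2.9576 (R=-0.3333) → pose (0.1980, -0.2054, -2.9576)
step 3: θ'=-4.9576 (R=-0.5000) → pose (-0.3785, 0.4075, -4.9576)
step 4: θ'=-6.0826 (R=2.3333) → pose (-2.1772, -1.3126, -6.0826)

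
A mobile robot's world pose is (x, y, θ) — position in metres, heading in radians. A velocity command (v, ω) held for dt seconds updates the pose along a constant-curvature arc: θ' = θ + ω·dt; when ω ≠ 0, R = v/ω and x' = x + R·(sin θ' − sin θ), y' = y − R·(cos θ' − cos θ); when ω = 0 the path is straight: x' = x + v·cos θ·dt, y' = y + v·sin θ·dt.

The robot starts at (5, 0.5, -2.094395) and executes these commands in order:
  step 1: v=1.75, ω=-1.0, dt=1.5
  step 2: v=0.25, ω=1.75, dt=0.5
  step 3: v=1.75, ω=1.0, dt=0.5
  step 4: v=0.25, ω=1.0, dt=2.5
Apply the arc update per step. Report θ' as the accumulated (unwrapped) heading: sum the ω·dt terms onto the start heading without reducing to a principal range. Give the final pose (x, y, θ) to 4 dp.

step 1: θ'=-3.5944 (R=-1.7500) → pose (2.7189, -0.1986, -3.5944)
step 2: θ'=-2.7194 (R=0.1429) → pose (2.5978, -0.1968, -2.7194)
step 3: θ'=-2.2194 (R=1.7500) → pose (1.9203, -0.7360, -2.2194)
step 4: θ'=0.2806 (R=0.2500) → pose (2.1887, -1.1272, 0.2806)

(2.1887, -1.1272, 0.2806)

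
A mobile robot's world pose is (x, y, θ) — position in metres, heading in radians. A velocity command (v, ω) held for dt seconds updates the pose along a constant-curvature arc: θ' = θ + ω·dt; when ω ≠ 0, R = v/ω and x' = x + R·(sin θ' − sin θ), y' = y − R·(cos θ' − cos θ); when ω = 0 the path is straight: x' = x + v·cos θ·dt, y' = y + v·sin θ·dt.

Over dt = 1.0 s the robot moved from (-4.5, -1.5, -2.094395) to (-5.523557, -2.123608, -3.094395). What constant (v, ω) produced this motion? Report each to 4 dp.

v = 1.2500, ω = -1.0000

Δθ = -3.094395 − -2.094395 = -1.000000
ω = Δθ/dt = -1.000000/1.0 = -1.0000
R = Δx/(sin θ' − sin θ) = -1.2500
v = R·ω = -1.2500·-1.0000 = 1.2500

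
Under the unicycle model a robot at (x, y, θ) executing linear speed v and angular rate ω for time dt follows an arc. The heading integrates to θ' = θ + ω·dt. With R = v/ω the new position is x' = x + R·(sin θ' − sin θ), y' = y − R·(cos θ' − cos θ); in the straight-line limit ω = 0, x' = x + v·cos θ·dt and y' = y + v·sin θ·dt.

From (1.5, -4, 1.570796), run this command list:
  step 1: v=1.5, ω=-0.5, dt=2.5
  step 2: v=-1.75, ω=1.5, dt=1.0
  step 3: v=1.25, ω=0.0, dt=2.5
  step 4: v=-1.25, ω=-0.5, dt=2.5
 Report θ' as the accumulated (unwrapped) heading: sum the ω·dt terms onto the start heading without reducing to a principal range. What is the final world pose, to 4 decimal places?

(0.9468, -2.2432, 0.5708)

step 1: θ'=0.3208 (R=-3.0000) → pose (3.5540, -1.1530, 0.3208)
step 2: θ'=1.8208 (R=-1.1667) → pose (2.7915, -2.5488, 1.8208)
step 3: θ'=1.8208 (straight) → pose (2.0184, 0.4790, 1.8208)
step 4: θ'=0.5708 (R=2.5000) → pose (0.9468, -2.2432, 0.5708)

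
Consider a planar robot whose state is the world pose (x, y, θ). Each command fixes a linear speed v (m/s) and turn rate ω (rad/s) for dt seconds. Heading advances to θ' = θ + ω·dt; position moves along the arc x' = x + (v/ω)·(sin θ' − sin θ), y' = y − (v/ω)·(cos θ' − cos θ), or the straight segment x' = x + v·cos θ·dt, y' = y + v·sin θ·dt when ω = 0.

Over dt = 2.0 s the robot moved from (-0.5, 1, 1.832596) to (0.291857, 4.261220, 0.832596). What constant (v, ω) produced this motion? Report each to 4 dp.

Δθ = 0.832596 − 1.832596 = -1.000000
ω = Δθ/dt = -1.000000/2.0 = -0.5000
R = −Δy/(cos θ' − cos θ) = -3.5000
v = R·ω = -3.5000·-0.5000 = 1.7500

v = 1.7500, ω = -0.5000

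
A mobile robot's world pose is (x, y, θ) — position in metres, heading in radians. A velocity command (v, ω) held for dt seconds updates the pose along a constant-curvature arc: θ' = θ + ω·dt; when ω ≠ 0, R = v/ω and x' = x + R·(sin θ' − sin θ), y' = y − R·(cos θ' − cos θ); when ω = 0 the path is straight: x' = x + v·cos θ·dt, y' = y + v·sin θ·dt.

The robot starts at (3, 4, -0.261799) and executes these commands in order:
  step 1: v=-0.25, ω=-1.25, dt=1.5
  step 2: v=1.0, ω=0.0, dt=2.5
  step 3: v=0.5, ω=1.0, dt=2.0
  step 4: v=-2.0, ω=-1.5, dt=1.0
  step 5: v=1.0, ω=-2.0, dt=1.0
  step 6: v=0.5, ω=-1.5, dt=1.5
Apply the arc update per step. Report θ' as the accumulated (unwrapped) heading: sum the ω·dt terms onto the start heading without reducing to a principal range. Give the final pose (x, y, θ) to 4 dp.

step 1: θ'=-2.1368 (R=0.2000) → pose (2.8830, 4.3004, -2.1368)
step 2: θ'=-2.1368 (straight) → pose (1.5423, 2.1903, -2.1368)
step 3: θ'=-0.1368 (R=0.5000) → pose (1.8961, 1.4268, -0.1368)
step 4: θ'=-1.6368 (R=1.3333) → pose (0.7475, 2.8357, -1.6368)
step 5: θ'=-3.6368 (R=-0.5000) → pose (0.0110, 2.4287, -3.6368)
step 6: θ'=-5.8868 (R=-0.3333) → pose (0.0407, 3.0295, -5.8868)

(0.0407, 3.0295, -5.8868)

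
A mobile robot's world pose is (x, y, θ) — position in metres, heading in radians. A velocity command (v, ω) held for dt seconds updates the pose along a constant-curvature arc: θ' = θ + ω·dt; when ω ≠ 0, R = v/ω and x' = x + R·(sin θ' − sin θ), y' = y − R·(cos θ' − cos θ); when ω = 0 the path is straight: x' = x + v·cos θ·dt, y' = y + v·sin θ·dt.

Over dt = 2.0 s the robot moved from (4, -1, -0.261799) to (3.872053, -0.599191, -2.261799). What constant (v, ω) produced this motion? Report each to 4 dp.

Δθ = -2.261799 − -0.261799 = -2.000000
ω = Δθ/dt = -2.000000/2.0 = -1.0000
R = −Δy/(cos θ' − cos θ) = 0.2500
v = R·ω = 0.2500·-1.0000 = -0.2500

v = -0.2500, ω = -1.0000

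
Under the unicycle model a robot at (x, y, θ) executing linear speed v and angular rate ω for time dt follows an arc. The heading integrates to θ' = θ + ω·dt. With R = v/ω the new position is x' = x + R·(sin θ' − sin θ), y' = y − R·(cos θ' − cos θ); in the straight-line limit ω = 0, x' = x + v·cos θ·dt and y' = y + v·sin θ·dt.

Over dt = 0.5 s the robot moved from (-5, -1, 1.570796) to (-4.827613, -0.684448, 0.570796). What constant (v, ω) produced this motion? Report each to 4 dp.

v = 0.7500, ω = -2.0000

Δθ = 0.570796 − 1.570796 = -1.000000
ω = Δθ/dt = -1.000000/0.5 = -2.0000
R = −Δy/(cos θ' − cos θ) = -0.3750
v = R·ω = -0.3750·-2.0000 = 0.7500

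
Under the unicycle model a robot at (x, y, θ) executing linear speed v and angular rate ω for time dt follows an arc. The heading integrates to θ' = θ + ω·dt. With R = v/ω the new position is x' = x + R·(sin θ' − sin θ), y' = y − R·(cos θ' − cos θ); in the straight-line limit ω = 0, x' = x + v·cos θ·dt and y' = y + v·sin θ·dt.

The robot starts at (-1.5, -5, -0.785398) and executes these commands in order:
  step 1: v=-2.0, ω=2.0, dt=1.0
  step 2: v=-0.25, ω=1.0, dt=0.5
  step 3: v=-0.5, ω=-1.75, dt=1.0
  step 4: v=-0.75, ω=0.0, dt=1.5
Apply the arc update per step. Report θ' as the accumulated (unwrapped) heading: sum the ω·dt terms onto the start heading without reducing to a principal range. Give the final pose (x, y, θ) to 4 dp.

(-4.5746, -5.7681, -0.0354)

step 1: θ'=1.2146 (R=-1.0000) → pose (-3.1443, -5.3584, 1.2146)
step 2: θ'=1.7146 (R=-0.2500) → pose (-3.1574, -5.4814, 1.7146)
step 3: θ'=-0.0354 (R=0.2857) → pose (-3.4503, -5.8079, -0.0354)
step 4: θ'=-0.0354 (straight) → pose (-4.5746, -5.7681, -0.0354)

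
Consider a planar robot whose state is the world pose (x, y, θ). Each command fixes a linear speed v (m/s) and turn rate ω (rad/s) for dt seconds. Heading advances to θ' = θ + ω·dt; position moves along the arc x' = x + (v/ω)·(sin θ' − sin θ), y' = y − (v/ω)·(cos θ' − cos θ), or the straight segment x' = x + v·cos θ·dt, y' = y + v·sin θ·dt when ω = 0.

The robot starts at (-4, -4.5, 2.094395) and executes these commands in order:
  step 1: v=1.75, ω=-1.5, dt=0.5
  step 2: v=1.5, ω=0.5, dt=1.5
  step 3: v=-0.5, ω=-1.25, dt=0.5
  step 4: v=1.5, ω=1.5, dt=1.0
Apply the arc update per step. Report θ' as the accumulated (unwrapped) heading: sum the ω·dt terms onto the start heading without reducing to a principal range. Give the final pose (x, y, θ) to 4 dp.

(-5.2239, -0.6354, 2.9694)

step 1: θ'=1.3444 (R=-1.1667) → pose (-4.1265, -3.6548, 1.3444)
step 2: θ'=2.0944 (R=3.0000) → pose (-4.4519, -1.4814, 2.0944)
step 3: θ'=1.4694 (R=0.4000) → pose (-4.4004, -1.7219, 1.4694)
step 4: θ'=2.9694 (R=1.0000) → pose (-5.2239, -0.6354, 2.9694)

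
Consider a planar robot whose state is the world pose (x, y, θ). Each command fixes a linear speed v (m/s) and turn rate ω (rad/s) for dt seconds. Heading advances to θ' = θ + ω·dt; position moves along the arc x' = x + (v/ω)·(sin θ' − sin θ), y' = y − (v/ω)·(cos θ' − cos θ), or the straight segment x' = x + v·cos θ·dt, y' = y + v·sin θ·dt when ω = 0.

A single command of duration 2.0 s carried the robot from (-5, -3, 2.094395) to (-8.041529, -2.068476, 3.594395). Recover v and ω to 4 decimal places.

Δθ = 3.594395 − 2.094395 = 1.500000
ω = Δθ/dt = 1.500000/2.0 = 0.7500
R = Δx/(sin θ' − sin θ) = 2.3333
v = R·ω = 2.3333·0.7500 = 1.7500

v = 1.7500, ω = 0.7500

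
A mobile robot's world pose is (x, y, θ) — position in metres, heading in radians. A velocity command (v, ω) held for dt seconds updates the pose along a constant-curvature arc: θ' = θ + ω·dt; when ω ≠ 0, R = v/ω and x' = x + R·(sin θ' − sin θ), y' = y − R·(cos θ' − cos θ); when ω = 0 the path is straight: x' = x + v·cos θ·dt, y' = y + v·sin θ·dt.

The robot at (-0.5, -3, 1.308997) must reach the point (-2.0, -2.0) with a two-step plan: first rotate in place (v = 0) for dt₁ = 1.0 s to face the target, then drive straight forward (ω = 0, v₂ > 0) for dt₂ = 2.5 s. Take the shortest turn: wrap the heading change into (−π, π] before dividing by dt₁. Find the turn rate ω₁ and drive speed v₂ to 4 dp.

ω₁ = 1.2446, v₂ = 0.7211

heading to target = atan2(-2−-3, -2−-0.5) = 2.5536
Δθ = wrap(2.5536 − 1.3090) = 1.2446; ω₁ = Δθ/dt₁ = 1.2446
distance = √((-2−-0.5)² + (-2−-3)²) = 1.8028; v₂ = distance/dt₂ = 0.7211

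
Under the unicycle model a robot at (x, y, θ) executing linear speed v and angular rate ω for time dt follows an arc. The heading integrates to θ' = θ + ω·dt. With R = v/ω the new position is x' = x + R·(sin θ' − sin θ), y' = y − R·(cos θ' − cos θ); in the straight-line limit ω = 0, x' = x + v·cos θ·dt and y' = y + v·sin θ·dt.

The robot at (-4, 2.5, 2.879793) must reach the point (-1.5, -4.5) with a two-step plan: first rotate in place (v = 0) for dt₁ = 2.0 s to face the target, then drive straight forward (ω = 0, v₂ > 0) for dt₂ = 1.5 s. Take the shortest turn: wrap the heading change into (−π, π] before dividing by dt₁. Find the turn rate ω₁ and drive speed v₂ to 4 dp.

ω₁ = 1.0878, v₂ = 4.9554

heading to target = atan2(-4.5−2.5, -1.5−-4) = -1.2278
Δθ = wrap(-1.2278 − 2.8798) = 2.1756; ω₁ = Δθ/dt₁ = 1.0878
distance = √((-1.5−-4)² + (-4.5−2.5)²) = 7.4330; v₂ = distance/dt₂ = 4.9554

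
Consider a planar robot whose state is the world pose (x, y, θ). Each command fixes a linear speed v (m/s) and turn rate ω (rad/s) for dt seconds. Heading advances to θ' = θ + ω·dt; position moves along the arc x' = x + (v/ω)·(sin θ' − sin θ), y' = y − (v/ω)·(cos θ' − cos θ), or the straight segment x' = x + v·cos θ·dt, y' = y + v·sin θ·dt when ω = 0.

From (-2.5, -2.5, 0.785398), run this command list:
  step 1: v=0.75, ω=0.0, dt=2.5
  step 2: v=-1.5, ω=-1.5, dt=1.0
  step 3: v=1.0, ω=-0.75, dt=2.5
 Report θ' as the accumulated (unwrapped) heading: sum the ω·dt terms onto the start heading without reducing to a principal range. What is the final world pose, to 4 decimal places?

step 1: θ'=0.7854 (straight) → pose (-1.1742, -1.1742, 0.7854)
step 2: θ'=-0.7146 (R=1.0000) → pose (-2.5366, -1.2224, -0.7146)
step 3: θ'=-2.5896 (R=-1.3333) → pose (-2.7112, -3.3649, -2.5896)

(-2.7112, -3.3649, -2.5896)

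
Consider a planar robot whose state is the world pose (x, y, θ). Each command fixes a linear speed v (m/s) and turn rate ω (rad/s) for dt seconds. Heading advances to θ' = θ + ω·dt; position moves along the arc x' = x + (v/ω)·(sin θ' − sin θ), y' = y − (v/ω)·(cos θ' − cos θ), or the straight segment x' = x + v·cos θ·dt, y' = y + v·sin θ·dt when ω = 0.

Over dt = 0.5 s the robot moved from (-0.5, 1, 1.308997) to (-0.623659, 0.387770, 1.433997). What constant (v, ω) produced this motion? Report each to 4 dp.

Δθ = 1.433997 − 1.308997 = 0.125000
ω = Δθ/dt = 0.125000/0.5 = 0.2500
R = −Δy/(cos θ' − cos θ) = -5.0000
v = R·ω = -5.0000·0.2500 = -1.2500

v = -1.2500, ω = 0.2500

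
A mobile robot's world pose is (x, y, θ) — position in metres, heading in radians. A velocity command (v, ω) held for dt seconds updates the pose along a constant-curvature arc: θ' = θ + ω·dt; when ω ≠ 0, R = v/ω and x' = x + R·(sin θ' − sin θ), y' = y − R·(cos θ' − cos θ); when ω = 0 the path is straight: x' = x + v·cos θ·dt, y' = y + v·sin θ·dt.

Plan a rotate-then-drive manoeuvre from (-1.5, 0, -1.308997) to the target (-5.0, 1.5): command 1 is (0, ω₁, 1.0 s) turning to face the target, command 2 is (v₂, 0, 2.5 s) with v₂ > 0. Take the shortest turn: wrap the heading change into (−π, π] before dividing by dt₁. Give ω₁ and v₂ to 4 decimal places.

ω₁ = -2.2375, v₂ = 1.5232

heading to target = atan2(1.5−0, -5−-1.5) = 2.7367
Δθ = wrap(2.7367 − -1.3090) = -2.2375; ω₁ = Δθ/dt₁ = -2.2375
distance = √((-5−-1.5)² + (1.5−0)²) = 3.8079; v₂ = distance/dt₂ = 1.5232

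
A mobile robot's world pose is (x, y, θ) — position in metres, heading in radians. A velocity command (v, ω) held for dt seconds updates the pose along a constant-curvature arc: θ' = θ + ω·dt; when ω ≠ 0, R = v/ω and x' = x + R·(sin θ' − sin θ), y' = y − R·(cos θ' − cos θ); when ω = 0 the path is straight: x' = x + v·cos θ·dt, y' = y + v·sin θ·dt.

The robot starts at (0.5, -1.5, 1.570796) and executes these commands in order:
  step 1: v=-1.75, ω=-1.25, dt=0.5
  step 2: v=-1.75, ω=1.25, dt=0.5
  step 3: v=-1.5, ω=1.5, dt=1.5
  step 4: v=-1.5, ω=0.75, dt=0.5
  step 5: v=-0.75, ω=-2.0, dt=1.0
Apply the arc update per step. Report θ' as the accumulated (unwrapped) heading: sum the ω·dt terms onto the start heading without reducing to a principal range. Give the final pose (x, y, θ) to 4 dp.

step 1: θ'=0.9458 (R=1.4000) → pose (0.2353, -2.3191, 0.9458)
step 2: θ'=1.5708 (R=-1.4000) → pose (-0.0293, -3.1383, 1.5708)
step 3: θ'=3.8208 (R=-1.0000) → pose (1.5989, -3.9163, 3.8208)
step 4: θ'=4.1958 (R=-2.0000) → pose (2.0815, -3.3480, 4.1958)
step 5: θ'=2.1958 (R=0.3750) → pose (2.7117, -3.3138, 2.1958)

(2.7117, -3.3138, 2.1958)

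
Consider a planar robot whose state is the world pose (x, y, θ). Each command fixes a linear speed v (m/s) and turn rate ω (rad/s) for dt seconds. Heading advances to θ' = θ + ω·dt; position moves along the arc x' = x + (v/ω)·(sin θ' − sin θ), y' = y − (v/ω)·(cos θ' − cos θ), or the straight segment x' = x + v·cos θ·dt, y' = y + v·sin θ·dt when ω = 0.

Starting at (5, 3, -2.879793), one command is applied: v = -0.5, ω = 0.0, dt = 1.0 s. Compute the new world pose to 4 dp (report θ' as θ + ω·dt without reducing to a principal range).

(5.4830, 3.1294, -2.8798)

θ' = -2.8798 + 0.0·1.0 = -2.8798
ω = 0 → straight: x' = 5 + -0.5·cos(-2.8798)·1.0 = 5.4830
y' = 3 + -0.5·sin(-2.8798)·1.0 = 3.1294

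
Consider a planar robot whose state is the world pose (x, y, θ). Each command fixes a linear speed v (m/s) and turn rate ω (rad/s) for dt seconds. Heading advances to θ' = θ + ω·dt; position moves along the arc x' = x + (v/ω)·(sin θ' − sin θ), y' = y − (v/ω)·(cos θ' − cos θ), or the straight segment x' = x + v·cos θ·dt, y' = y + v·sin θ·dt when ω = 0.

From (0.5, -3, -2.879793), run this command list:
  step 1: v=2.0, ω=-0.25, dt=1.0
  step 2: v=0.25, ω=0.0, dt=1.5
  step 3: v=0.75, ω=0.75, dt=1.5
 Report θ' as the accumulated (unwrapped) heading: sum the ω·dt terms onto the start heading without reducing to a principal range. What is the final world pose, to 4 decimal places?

step 1: θ'=-3.1298 (R=-8.0000) → pose (-1.4762, -3.2720, -3.1298)
step 2: θ'=-3.1298 (straight) → pose (-1.8511, -3.2765, -3.1298)
step 3: θ'=-2.0048 (R=1.0000) → pose (-2.7466, -3.8559, -2.0048)

(-2.7466, -3.8559, -2.0048)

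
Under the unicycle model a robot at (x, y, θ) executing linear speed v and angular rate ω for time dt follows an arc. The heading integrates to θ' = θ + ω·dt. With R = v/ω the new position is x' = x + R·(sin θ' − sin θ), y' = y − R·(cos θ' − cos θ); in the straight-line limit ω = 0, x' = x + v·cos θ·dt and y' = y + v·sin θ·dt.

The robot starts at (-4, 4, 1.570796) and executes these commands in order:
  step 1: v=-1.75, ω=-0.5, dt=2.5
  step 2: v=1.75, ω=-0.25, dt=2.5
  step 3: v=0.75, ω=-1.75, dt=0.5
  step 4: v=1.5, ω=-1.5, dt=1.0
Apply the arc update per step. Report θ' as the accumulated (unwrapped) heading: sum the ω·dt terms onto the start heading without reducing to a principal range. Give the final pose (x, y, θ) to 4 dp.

(-2.3028, -0.8077, -2.6792)

step 1: θ'=0.3208 (R=3.5000) → pose (-6.3964, 0.6786, 0.3208)
step 2: θ'=-0.3042 (R=-7.0000) → pose (-2.0924, 0.7143, -0.3042)
step 3: θ'=-1.1792 (R=-0.4286) → pose (-1.8246, 0.4689, -1.1792)
step 4: θ'=-2.6792 (R=-1.0000) → pose (-2.3028, -0.8077, -2.6792)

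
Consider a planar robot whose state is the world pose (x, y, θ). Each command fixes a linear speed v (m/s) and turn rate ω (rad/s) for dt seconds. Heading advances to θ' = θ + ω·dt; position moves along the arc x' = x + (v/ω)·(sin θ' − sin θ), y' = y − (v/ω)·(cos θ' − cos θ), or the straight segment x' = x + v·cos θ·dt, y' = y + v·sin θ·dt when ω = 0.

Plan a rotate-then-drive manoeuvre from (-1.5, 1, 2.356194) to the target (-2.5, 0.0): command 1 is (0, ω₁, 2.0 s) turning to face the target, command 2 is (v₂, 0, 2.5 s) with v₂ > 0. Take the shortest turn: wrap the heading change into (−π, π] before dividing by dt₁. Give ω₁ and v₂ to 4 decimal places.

ω₁ = 0.7854, v₂ = 0.5657

heading to target = atan2(0−1, -2.5−-1.5) = -2.3562
Δθ = wrap(-2.3562 − 2.3562) = 1.5708; ω₁ = Δθ/dt₁ = 0.7854
distance = √((-2.5−-1.5)² + (0−1)²) = 1.4142; v₂ = distance/dt₂ = 0.5657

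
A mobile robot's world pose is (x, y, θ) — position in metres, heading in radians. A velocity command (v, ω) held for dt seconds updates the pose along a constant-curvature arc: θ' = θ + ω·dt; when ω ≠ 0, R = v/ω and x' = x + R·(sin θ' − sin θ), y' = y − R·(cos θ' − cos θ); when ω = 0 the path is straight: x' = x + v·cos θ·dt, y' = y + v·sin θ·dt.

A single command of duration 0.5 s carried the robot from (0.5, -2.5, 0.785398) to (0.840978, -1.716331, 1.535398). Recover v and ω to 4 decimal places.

Δθ = 1.535398 − 0.785398 = 0.750000
ω = Δθ/dt = 0.750000/0.5 = 1.5000
R = −Δy/(cos θ' − cos θ) = 1.1667
v = R·ω = 1.1667·1.5000 = 1.7500

v = 1.7500, ω = 1.5000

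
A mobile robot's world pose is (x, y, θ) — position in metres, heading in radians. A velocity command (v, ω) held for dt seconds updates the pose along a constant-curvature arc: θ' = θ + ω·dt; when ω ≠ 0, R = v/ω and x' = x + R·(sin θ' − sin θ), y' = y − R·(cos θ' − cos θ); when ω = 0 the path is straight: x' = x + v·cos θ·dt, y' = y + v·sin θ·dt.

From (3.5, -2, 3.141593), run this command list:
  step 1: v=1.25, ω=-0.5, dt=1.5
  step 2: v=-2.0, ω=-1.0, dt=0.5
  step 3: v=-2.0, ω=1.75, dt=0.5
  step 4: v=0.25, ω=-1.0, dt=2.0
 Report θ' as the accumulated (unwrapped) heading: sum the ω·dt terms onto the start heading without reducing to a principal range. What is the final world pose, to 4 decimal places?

(2.9147, -2.4523, 0.7666)

step 1: θ'=2.3916 (R=-2.5000) → pose (1.7959, -1.3292, 2.3916)
step 2: θ'=1.8916 (R=2.0000) → pose (2.3306, -2.1620, 1.8916)
step 3: θ'=2.7666 (R=-1.1429) → pose (2.9966, -2.8650, 2.7666)
step 4: θ'=0.7666 (R=-0.2500) → pose (2.9147, -2.4523, 0.7666)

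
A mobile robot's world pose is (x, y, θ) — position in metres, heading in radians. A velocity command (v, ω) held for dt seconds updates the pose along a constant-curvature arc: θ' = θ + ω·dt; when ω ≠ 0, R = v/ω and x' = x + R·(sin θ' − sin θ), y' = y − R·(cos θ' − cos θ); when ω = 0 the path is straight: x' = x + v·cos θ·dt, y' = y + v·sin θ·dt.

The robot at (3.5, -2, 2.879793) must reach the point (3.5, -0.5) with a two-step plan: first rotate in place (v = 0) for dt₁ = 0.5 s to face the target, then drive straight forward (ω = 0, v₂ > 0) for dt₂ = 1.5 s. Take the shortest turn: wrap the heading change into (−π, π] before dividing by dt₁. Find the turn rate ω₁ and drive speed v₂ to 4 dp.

heading to target = atan2(-0.5−-2, 3.5−3.5) = 1.5708
Δθ = wrap(1.5708 − 2.8798) = -1.3090; ω₁ = Δθ/dt₁ = -2.6180
distance = √((3.5−3.5)² + (-0.5−-2)²) = 1.5000; v₂ = distance/dt₂ = 1.0000

ω₁ = -2.6180, v₂ = 1.0000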